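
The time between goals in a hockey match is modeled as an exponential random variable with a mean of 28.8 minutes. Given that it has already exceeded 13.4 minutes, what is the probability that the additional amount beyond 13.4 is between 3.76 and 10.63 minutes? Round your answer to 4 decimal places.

0.1862

The rate is λ = 1/28.8 = 0.0347222 per minute.
Memoryless: the residual past 13.4 is again Exp(λ).
P(3.76 < residual < 10.63) = e^(−λ·3.76) − e^(−λ·10.63) = 0.87761 − 0.69136 ≈ 0.1862.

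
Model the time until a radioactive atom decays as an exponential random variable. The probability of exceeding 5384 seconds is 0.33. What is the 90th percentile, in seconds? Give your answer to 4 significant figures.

11180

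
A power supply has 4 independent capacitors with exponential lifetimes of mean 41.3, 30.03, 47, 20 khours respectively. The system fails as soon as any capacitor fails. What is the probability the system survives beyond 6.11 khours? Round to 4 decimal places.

0.4553

The first failure time is exponential with rate Σλ_i = 1/41.3 + 1/30.03 + 1/47 + 1/20 = 0.12879 per khour.
P(min > 6.11) = e^(−0.12879·6.11) = e^(−0.78691) ≈ 0.4553.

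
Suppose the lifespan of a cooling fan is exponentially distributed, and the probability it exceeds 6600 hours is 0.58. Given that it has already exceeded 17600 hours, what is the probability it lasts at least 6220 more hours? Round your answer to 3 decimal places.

From e^(−λ·6600) = 0.58, λ = −ln(0.58)/6600 = 0.0000825344.
Memoryless: P(X > 17600+6220 | X > 17600) = P(X > 6220) = e^(−0.0000825344·6220) ≈ 0.598.

0.598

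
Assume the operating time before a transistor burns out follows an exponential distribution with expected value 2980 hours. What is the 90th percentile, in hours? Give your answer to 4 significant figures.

6862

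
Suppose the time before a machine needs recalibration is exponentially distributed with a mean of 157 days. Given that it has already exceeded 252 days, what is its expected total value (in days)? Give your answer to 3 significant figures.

409

The rate is λ = 1/157 = 0.00636943 per day.
By memorylessness, E[X | X > 252] = 252 + 1/λ = 252 + 157 = 409 days.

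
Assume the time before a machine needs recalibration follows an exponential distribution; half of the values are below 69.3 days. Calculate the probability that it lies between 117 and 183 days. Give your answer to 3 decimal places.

0.150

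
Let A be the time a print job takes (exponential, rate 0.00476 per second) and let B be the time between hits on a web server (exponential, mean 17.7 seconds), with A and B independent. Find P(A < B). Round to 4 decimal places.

λ_1 = 0.00476, λ_2 = 1/17.7 = 0.0564972.
For independent exponentials, P(A < B) = λ_1/(λ_1+λ_2) = 0.00476/0.0612572 ≈ 0.0777.

0.0777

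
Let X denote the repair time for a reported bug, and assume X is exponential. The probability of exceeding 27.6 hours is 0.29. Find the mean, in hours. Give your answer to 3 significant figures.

e^(−λ·27.6) = 0.29 ⇒ λ = −ln(0.29)/27.6 = 0.0448505.
Mean = 1/λ = 22.2963 hours.

22.3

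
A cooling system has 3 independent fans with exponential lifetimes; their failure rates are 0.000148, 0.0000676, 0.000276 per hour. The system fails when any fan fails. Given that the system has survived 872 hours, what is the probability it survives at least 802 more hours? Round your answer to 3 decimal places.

0.674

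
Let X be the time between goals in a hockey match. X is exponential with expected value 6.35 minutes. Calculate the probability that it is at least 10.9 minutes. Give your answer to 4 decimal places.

0.1797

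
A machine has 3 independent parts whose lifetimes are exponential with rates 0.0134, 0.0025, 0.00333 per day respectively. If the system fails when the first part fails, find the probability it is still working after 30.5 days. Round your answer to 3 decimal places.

The time to first failure is exponential with rate Σλ = 0.0134 + 0.0025 + 0.00333 = 0.01923.
P(min > 30.5) = e^(−0.01923·30.5) = e^(−0.58652) ≈ 0.556.

0.556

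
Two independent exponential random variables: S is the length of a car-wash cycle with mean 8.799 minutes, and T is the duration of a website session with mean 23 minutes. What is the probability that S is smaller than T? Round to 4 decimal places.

0.7233

λ_1 = 1/8.799 = 0.113649, λ_2 = 1/23 = 0.0434783.
For independent exponentials, P(S < T) = λ_1/(λ_1+λ_2) = 0.113649/0.157128 ≈ 0.7233.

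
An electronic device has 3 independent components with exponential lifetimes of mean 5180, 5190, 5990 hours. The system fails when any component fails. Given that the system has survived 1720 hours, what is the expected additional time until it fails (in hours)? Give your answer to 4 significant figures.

1809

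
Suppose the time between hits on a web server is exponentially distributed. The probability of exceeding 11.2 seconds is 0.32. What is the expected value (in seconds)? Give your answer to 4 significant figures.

9.829

e^(−λ·11.2) = 0.32 ⇒ λ = −ln(0.32)/11.2 = 0.101735.
Mean = 1/λ = 9.82944 seconds.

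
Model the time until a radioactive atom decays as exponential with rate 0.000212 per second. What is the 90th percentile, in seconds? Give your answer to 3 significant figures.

Set 1 − e^(−λt) = 0.9, so t = −ln(0.1)/λ = 2.3026/0.000212 ≈ 10861.3 seconds.

10900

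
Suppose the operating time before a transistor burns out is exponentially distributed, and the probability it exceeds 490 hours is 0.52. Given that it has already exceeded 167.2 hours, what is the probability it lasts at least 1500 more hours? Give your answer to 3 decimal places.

0.135

From e^(−λ·490) = 0.52, λ = −ln(0.52)/490 = 0.00133454.
Memoryless: P(X > 167.2+1500 | X > 167.2) = P(X > 1500) = e^(−0.00133454·1500) ≈ 0.135.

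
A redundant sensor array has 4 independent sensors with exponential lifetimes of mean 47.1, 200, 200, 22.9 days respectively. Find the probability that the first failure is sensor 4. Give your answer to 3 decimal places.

0.583

Rates: λ_i = 1/mean_i → 0.0212314, 0.005, 0.005, 0.0436681; Σλ = 0.0748995.
P(sensor 4 first) = λ_4/Σλ = 0.0436681/0.0748995 ≈ 0.583.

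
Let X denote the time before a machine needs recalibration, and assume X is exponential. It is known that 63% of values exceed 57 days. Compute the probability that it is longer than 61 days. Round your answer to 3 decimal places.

e^(−λ·57) = 0.63 ⇒ λ = −ln(0.63)/57 = 0.00810589.
P(X > 61) = e^(−0.00810589·61) = e^(−0.49446) ≈ 0.610.

0.610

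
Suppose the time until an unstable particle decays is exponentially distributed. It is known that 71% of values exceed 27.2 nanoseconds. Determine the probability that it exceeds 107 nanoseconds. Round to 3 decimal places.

e^(−λ·27.2) = 0.71 ⇒ λ = −ln(0.71)/27.2 = 0.0125916.
P(X > 107) = e^(−0.0125916·107) = e^(−1.3473) ≈ 0.260.

0.260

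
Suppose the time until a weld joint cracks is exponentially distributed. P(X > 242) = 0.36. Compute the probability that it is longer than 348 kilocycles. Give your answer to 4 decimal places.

e^(−λ·242) = 0.36 ⇒ λ = −ln(0.36)/242 = 0.0042217.
P(X > 348) = e^(−0.0042217·348) = e^(−1.4692) ≈ 0.2301.

0.2301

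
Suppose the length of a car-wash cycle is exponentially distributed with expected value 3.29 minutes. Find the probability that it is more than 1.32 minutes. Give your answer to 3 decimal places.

The rate is λ = 1/3.29 = 0.303951 per minute.
P(X > 1.32) = e^(−λ·1.32) = e^(−0.40122) ≈ 0.670.

0.670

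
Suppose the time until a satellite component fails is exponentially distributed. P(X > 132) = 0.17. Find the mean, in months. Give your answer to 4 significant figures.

74.49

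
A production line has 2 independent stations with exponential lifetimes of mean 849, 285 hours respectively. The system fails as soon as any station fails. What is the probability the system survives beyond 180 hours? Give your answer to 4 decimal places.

The first failure time is exponential with rate Σλ_i = 1/849 + 1/285 = 0.00468663 per hour.
P(min > 180) = e^(−0.00468663·180) = e^(−0.84359) ≈ 0.4302.

0.4302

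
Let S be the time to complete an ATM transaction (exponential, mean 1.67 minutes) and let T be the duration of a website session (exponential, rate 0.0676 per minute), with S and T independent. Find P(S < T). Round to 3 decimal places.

λ_1 = 1/1.67 = 0.598802, λ_2 = 0.0676.
For independent exponentials, P(S < T) = λ_1/(λ_1+λ_2) = 0.598802/0.666402 ≈ 0.899.

0.899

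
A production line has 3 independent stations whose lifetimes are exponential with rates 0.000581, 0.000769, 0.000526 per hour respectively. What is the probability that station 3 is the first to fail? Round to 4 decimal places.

0.2804

The time to first failure is exponential with rate Σλ = 0.000581 + 0.000769 + 0.000526 = 0.001876.
P(station 3 first) = λ_3/Σλ = 0.000526/0.001876 ≈ 0.2804.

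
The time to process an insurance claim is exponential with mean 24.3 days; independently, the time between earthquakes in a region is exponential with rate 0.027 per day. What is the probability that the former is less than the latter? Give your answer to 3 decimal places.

λ_1 = 1/24.3 = 0.0411523, λ_2 = 0.027.
For independent exponentials, P(the former < the latter) = λ_1/(λ_1+λ_2) = 0.0411523/0.0681523 ≈ 0.604.

0.604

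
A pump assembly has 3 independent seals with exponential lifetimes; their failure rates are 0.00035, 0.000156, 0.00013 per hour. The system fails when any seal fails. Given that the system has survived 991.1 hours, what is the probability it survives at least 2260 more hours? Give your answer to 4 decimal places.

Time to first failure ~ Exp(Σλ) with Σλ = 0.000636.
By memorylessness, P(T > 991.1+2260 | T > 991.1) = P(T > 2260) = e^(−0.000636·2260) ≈ 0.2376.

0.2376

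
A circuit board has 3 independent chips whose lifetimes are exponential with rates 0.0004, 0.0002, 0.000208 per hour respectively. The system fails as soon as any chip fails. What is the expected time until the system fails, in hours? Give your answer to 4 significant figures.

1238

The time to first failure is exponential with rate Σλ = 0.0004 + 0.0002 + 0.000208 = 0.000808.
E[min] = 1/Σλ = 1/0.000808 = 1237.62 hours.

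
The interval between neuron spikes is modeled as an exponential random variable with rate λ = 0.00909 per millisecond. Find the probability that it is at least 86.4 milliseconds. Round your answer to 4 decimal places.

0.4559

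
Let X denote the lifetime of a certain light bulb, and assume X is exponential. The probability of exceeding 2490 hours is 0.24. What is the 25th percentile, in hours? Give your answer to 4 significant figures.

501.9

e^(−λ·2490) = 0.24 ⇒ λ = −ln(0.24)/2490 = 0.000573139.
25th percentile: 1 − e^(−λt) = 0.25, t = −ln(0.75)/λ = 501.941 hours.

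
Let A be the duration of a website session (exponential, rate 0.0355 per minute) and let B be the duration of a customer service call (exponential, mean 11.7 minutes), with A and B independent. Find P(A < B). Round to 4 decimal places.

λ_1 = 0.0355, λ_2 = 1/11.7 = 0.0854701.
For independent exponentials, P(A < B) = λ_1/(λ_1+λ_2) = 0.0355/0.12097 ≈ 0.2935.

0.2935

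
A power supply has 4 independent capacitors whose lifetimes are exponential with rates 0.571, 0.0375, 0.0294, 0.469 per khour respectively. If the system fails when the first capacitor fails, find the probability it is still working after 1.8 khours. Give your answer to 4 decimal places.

The time to first failure is exponential with rate Σλ = 0.571 + 0.0375 + 0.0294 + 0.469 = 1.1069.
P(min > 1.8) = e^(−1.1069·1.8) = e^(−1.9924) ≈ 0.1364.

0.1364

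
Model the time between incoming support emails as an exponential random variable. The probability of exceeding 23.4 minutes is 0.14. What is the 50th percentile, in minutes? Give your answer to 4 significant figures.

8.250

e^(−λ·23.4) = 0.14 ⇒ λ = −ln(0.14)/23.4 = 0.0840219.
50th percentile: 1 − e^(−λt) = 0.5, t = −ln(0.5)/λ = 8.2496 minutes.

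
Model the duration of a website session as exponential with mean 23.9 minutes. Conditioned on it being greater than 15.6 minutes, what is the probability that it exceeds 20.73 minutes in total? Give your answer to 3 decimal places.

The rate is λ = 1/23.9 = 0.041841 per minute.
P(X > s+t | X > s) = e^(−λ(s+t))/e^(−λs) = e^(−λt), independent of s = 15.6.
P(X > 5.13) = e^(−0.21464) ≈ 0.807.

0.807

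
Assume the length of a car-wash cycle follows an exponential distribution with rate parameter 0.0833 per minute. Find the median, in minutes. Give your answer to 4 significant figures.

8.321

Set 1 − e^(−λt) = 0.5, so t = −ln(0.5)/λ = 0.69315/0.0833 ≈ 8.32109 minutes.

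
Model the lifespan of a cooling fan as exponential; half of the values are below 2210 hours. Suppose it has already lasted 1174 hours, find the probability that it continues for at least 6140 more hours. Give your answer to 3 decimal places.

For an exponential, median = ln(2)/λ, so λ = ln 2 / 2210 = 0.000313641 per hour.
The exponential is memoryless, so the remaining time is again Exp(λ): the condition X > 1174 is irrelevant.
P(X > 6140) = e^(−1.9258) ≈ 0.146.

0.146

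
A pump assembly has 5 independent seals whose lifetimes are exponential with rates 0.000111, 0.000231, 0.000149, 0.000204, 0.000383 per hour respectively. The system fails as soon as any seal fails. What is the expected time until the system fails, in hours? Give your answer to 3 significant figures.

928

The time to first failure is exponential with rate Σλ = 0.000111 + 0.000231 + 0.000149 + 0.000204 + 0.000383 = 0.001078.
E[min] = 1/Σλ = 1/0.001078 = 927.644 hours.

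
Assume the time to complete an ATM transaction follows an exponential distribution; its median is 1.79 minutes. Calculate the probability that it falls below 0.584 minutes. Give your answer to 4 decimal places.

0.2024

For an exponential, median = ln(2)/λ, so λ = ln 2 / 1.79 = 0.387233 per minute.
P(X ≤ 0.584) = 1 − e^(−λ·0.584) = 1 − e^(−0.22614) ≈ 0.2024.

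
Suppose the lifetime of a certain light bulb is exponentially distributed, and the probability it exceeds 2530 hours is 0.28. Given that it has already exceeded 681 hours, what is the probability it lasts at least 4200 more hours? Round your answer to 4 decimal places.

0.1208

From e^(−λ·2530) = 0.28, λ = −ln(0.28)/2530 = 0.000503148.
Memoryless: P(X > 681+4200 | X > 681) = P(X > 4200) = e^(−0.000503148·4200) ≈ 0.1208.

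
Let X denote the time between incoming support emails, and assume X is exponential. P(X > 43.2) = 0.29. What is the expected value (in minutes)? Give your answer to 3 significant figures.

e^(−λ·43.2) = 0.29 ⇒ λ = −ln(0.29)/43.2 = 0.0286545.
Mean = 1/λ = 34.8985 minutes.

34.9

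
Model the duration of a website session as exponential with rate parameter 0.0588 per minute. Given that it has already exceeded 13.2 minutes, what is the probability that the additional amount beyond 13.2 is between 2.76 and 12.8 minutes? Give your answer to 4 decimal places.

Memoryless: the residual past 13.2 is again Exp(λ).
P(2.76 < residual < 12.8) = e^(−λ·2.76) − e^(−λ·12.8) = 0.85020 − 0.47112 ≈ 0.3791.

0.3791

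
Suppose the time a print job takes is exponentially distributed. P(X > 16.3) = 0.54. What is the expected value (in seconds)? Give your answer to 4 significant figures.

e^(−λ·16.3) = 0.54 ⇒ λ = −ln(0.54)/16.3 = 0.0378028.
Mean = 1/λ = 26.453 seconds.

26.45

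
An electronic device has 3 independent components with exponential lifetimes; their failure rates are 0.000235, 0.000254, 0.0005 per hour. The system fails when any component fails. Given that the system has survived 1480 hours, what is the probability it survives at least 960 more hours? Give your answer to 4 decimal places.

Time to first failure ~ Exp(Σλ) with Σλ = 0.000989.
By memorylessness, P(T > 1480+960 | T > 1480) = P(T > 960) = e^(−0.000989·960) ≈ 0.3870.

0.3870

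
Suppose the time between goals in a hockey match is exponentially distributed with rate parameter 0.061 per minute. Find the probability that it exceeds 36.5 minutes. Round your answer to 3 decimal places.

0.108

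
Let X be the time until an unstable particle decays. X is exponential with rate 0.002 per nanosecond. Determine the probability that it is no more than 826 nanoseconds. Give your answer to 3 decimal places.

P(X ≤ 826) = 1 − e^(−λ·826) = 1 − e^(−1.652) ≈ 0.808.

0.808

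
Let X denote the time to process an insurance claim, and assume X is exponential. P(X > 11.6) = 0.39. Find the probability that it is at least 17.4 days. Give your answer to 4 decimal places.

0.2436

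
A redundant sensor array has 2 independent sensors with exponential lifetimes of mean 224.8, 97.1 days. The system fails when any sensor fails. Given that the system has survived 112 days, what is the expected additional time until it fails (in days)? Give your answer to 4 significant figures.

First-failure rate Σλ = 1/224.8 + 1/97.1 = 0.0147471.
By memorylessness the expected residual is 1/Σλ = 67.8101 days, regardless of the 112 already elapsed.

67.81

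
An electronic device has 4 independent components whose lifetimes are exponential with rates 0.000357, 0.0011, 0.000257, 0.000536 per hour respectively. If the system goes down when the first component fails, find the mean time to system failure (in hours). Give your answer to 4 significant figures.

The time to first failure is exponential with rate Σλ = 0.000357 + 0.0011 + 0.000257 + 0.000536 = 0.00225.
E[min] = 1/Σλ = 1/0.00225 = 444.444 hours.

444.4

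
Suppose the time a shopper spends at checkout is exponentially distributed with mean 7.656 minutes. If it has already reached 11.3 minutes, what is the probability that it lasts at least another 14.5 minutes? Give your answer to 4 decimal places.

The rate is λ = 1/7.656 = 0.130617 per minute.
The exponential is memoryless, so the remaining time is again Exp(λ): the condition X > 11.3 is irrelevant.
P(X > 14.5) = e^(−1.8939) ≈ 0.1505.

0.1505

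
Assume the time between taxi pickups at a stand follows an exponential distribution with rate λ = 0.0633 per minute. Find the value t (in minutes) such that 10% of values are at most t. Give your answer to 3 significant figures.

1.66

Set 1 − e^(−λt) = 0.1, so t = −ln(0.9)/λ = 0.10536/0.0633 ≈ 1.66446 minutes.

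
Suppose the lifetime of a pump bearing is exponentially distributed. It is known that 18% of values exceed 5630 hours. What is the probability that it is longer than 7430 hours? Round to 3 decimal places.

0.104

e^(−λ·5630) = 0.18 ⇒ λ = −ln(0.18)/5630 = 0.000304582.
P(X > 7430) = e^(−0.000304582·7430) = e^(−2.263) ≈ 0.104.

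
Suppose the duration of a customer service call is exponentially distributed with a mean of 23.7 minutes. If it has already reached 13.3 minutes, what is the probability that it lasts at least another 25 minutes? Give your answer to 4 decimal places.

The rate is λ = 1/23.7 = 0.0421941 per minute.
By the memoryless property, P(X > 13.3+25 | X > 13.3) = P(X > 25).
P(X > 25) = e^(−1.0549) ≈ 0.3482.

0.3482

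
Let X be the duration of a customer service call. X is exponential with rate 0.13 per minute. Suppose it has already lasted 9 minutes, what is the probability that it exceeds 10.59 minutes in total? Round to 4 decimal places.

0.8133

P(X > s+t | X > s) = e^(−λ(s+t))/e^(−λs) = e^(−λt), independent of s = 9.
P(X > 1.59) = e^(−0.2067) ≈ 0.8133.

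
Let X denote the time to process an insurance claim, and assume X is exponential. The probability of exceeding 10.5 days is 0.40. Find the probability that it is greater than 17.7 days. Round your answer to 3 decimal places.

0.213

e^(−λ·10.5) = 0.40 ⇒ λ = −ln(0.40)/10.5 = 0.0872658.
P(X > 17.7) = e^(−0.0872658·17.7) = e^(−1.5446) ≈ 0.213.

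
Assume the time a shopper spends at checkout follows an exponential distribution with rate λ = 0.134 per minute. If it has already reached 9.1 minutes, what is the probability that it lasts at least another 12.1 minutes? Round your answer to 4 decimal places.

By the memoryless property, P(X > 9.1+12.1 | X > 9.1) = P(X > 12.1).
P(X > 12.1) = e^(−1.6214) ≈ 0.1976.

0.1976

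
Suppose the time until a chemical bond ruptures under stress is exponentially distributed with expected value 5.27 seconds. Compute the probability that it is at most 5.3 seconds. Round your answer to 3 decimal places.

0.634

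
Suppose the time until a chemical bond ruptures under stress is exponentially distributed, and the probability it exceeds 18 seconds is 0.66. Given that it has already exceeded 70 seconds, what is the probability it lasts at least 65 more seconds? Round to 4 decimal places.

From e^(−λ·18) = 0.66, λ = −ln(0.66)/18 = 0.0230842.
Memoryless: P(X > 70+65 | X > 70) = P(X > 65) = e^(−0.0230842·65) ≈ 0.2230.

0.2230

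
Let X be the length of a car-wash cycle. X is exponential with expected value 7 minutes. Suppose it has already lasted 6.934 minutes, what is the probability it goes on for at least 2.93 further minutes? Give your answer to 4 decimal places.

The rate is λ = 1/7 = 0.142857 per minute.
By the memoryless property, P(X > 6.934+2.93 | X > 6.934) = P(X > 2.93).
P(X > 2.93) = e^(−0.41857) ≈ 0.6580.

0.6580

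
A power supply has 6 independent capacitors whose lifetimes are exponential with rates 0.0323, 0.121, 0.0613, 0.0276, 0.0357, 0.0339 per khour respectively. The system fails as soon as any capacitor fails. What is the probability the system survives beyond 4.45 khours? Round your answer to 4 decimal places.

0.2497

The time to first failure is exponential with rate Σλ = 0.0323 + 0.121 + 0.0613 + 0.0276 + 0.0357 + 0.0339 = 0.3118.
P(min > 4.45) = e^(−0.3118·4.45) = e^(−1.3875) ≈ 0.2497.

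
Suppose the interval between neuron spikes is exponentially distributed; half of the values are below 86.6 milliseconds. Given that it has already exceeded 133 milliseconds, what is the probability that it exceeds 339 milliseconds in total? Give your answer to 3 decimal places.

For an exponential, median = ln(2)/λ, so λ = ln 2 / 86.6 = 0.00800401 per millisecond.
The exponential is memoryless, so the remaining time is again Exp(λ): the condition X > 133 is irrelevant.
P(X > 206) = e^(−1.6488) ≈ 0.192.

0.192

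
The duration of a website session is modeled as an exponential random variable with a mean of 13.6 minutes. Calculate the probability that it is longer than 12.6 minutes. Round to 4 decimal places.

0.3959

The rate is λ = 1/13.6 = 0.0735294 per minute.
P(X > 12.6) = e^(−λ·12.6) = e^(−0.92647) ≈ 0.3959.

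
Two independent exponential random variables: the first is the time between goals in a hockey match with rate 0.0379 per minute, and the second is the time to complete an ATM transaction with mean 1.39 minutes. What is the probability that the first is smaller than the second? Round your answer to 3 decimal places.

0.050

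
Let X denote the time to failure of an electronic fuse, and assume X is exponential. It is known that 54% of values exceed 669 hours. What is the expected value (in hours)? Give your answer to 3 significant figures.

e^(−λ·669) = 0.54 ⇒ λ = −ln(0.54)/669 = 0.000921056.
Mean = 1/λ = 1085.71 hours.

1090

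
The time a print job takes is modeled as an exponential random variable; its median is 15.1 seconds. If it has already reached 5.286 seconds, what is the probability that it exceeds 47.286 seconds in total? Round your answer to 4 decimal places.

0.1454

For an exponential, median = ln(2)/λ, so λ = ln 2 / 15.1 = 0.0459038 per second.
The exponential is memoryless, so the remaining time is again Exp(λ): the condition X > 5.286 is irrelevant.
P(X > 42) = e^(−1.928) ≈ 0.1454.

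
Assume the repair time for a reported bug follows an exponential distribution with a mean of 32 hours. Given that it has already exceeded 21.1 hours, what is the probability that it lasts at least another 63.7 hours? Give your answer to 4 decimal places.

0.1366

The rate is λ = 1/32 = 0.03125 per hour.
By the memoryless property, P(X > 21.1+63.7 | X > 21.1) = P(X > 63.7).
P(X > 63.7) = e^(−1.9906) ≈ 0.1366.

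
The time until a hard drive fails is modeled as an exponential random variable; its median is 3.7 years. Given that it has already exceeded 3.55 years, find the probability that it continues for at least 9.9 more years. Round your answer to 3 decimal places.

0.157

For an exponential, median = ln(2)/λ, so λ = ln 2 / 3.7 = 0.187337 per year.
P(X > s+t | X > s) = e^(−λ(s+t))/e^(−λs) = e^(−λt), independent of s = 3.55.
P(X > 9.9) = e^(−1.8546) ≈ 0.157.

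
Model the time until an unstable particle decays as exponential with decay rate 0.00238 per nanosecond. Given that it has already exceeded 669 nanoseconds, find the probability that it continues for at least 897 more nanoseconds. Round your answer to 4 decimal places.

P(X > s+t | X > s) = e^(−λ(s+t))/e^(−λs) = e^(−λt), independent of s = 669.
P(X > 897) = e^(−2.1349) ≈ 0.1183.

0.1183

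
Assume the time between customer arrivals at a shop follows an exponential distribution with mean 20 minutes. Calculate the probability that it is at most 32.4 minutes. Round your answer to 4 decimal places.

0.8021

The rate is λ = 1/20 = 0.05 per minute.
P(X ≤ 32.4) = 1 − e^(−λ·32.4) = 1 − e^(−1.62) ≈ 0.8021.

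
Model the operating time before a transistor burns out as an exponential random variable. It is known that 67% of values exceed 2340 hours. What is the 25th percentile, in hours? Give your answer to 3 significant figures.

1680

e^(−λ·2340) = 0.67 ⇒ λ = −ln(0.67)/2340 = 0.000171144.
25th percentile: 1 − e^(−λt) = 0.25, t = −ln(0.75)/λ = 1680.93 hours.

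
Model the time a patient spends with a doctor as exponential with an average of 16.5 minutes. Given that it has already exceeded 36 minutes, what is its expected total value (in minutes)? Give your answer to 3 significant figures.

52.5

The rate is λ = 1/16.5 = 0.0606061 per minute.
By memorylessness, E[X | X > 36] = 36 + 1/λ = 36 + 16.5 = 52.5 minutes.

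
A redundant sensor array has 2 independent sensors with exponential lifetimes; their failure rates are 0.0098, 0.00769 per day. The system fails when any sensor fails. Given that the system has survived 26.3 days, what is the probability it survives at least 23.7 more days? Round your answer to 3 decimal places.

Time to first failure ~ Exp(Σλ) with Σλ = 0.01749.
By memorylessness, P(T > 26.3+23.7 | T > 26.3) = P(T > 23.7) = e^(−0.01749·23.7) ≈ 0.661.

0.661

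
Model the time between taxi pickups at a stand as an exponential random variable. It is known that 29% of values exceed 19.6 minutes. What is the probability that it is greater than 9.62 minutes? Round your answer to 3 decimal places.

0.545

e^(−λ·19.6) = 0.29 ⇒ λ = −ln(0.29)/19.6 = 0.0631569.
P(X > 9.62) = e^(−0.0631569·9.62) = e^(−0.60757) ≈ 0.545.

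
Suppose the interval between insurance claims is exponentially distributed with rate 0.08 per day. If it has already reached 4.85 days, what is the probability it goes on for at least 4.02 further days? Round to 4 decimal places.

0.7250

P(X > s+t | X > s) = e^(−λ(s+t))/e^(−λs) = e^(−λt), independent of s = 4.85.
P(X > 4.02) = e^(−0.3216) ≈ 0.7250.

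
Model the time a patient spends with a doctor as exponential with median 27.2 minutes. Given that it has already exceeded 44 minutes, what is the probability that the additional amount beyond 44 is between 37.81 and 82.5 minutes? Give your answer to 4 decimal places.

For an exponential, median = ln(2)/λ, so λ = ln 2 / 27.2 = 0.0254834 per minute.
Memoryless: the residual past 44 is again Exp(λ).
P(37.81 < residual < 82.5) = e^(−λ·37.81) − e^(−λ·82.5) = 0.38155 − 0.12217 ≈ 0.2594.

0.2594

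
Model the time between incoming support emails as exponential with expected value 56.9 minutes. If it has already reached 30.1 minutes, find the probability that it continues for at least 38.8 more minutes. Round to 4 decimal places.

0.5057

The rate is λ = 1/56.9 = 0.0175747 per minute.
By the memoryless property, P(X > 30.1+38.8 | X > 30.1) = P(X > 38.8).
P(X > 38.8) = e^(−0.6819) ≈ 0.5057.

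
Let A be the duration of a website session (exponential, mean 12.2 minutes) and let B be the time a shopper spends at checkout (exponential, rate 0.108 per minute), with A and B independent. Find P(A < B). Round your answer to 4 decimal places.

λ_1 = 1/12.2 = 0.0819672, λ_2 = 0.108.
For independent exponentials, P(A < B) = λ_1/(λ_1+λ_2) = 0.0819672/0.189967 ≈ 0.4315.

0.4315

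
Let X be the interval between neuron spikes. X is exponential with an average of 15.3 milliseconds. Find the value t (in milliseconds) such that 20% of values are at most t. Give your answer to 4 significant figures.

3.414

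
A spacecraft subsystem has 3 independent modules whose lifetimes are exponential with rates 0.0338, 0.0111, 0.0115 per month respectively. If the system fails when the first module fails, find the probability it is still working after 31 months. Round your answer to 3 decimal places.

0.174

The time to first failure is exponential with rate Σλ = 0.0338 + 0.0111 + 0.0115 = 0.0564.
P(min > 31) = e^(−0.0564·31) = e^(−1.7484) ≈ 0.174.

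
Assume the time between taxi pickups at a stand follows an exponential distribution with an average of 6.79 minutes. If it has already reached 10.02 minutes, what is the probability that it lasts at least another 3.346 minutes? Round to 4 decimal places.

The rate is λ = 1/6.79 = 0.147275 per minute.
By the memoryless property, P(X > 10.02+3.346 | X > 10.02) = P(X > 3.346).
P(X > 3.346) = e^(−0.49278) ≈ 0.6109.

0.6109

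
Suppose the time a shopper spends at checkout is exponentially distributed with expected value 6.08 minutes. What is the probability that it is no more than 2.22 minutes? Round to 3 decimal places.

0.306

The rate is λ = 1/6.08 = 0.164474 per minute.
P(X ≤ 2.22) = 1 − e^(−λ·2.22) = 1 − e^(−0.36513) ≈ 0.306.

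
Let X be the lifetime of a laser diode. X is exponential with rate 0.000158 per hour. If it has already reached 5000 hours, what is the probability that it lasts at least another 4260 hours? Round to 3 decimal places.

0.510

P(X > s+t | X > s) = e^(−λ(s+t))/e^(−λs) = e^(−λt), independent of s = 5000.
P(X > 4260) = e^(−0.67308) ≈ 0.510.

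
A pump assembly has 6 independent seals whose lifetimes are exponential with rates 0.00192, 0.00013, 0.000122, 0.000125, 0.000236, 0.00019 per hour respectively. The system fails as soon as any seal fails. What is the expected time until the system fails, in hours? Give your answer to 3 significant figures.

367

The time to first failure is exponential with rate Σλ = 0.00192 + 0.00013 + 0.000122 + 0.000125 + 0.000236 + 0.00019 = 0.002723.
E[min] = 1/Σλ = 1/0.002723 = 367.242 hours.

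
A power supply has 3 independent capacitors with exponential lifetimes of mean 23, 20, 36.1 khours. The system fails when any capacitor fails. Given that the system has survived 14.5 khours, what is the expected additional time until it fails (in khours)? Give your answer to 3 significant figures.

First-failure rate Σλ = 1/23 + 1/20 + 1/36.1 = 0.121179.
By memorylessness the expected residual is 1/Σλ = 8.25225 khours, regardless of the 14.5 already elapsed.

8.25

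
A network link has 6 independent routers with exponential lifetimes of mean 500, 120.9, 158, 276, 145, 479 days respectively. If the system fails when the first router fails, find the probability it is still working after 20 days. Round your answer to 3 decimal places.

0.558

The first failure time is exponential with rate Σλ_i = 1/500 + 1/120.9 + 1/158 + 1/276 + 1/145 + 1/479 = 0.0292078 per day.
P(min > 20) = e^(−0.0292078·20) = e^(−0.58416) ≈ 0.558.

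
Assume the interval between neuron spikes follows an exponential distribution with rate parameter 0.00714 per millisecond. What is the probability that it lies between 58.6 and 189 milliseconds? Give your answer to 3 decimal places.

P(58.6 < X < 189) = e^(−λ·58.6) − e^(−λ·189) = 0.65810 − 0.25938 ≈ 0.399.

0.399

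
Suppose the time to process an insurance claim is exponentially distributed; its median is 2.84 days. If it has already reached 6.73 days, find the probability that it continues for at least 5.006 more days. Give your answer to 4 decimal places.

For an exponential, median = ln(2)/λ, so λ = ln 2 / 2.84 = 0.244066 per day.
The exponential is memoryless, so the remaining time is again Exp(λ): the condition X > 6.73 is irrelevant.
P(X > 5.006) = e^(−1.2218) ≈ 0.2947.

0.2947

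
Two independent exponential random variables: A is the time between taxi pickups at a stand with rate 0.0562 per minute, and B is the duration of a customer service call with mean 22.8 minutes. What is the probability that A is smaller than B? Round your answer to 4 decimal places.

0.5617

λ_1 = 0.0562, λ_2 = 1/22.8 = 0.0438596.
For independent exponentials, P(A < B) = λ_1/(λ_1+λ_2) = 0.0562/0.10006 ≈ 0.5617.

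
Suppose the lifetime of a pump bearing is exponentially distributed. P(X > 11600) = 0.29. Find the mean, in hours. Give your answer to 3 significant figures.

9370

e^(−λ·11600) = 0.29 ⇒ λ = −ln(0.29)/11600 = 0.000106713.
Mean = 1/λ = 9370.9 hours.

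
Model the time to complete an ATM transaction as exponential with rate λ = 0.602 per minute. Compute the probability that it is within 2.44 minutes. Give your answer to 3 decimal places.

P(X ≤ 2.44) = 1 − e^(−λ·2.44) = 1 − e^(−1.4689) ≈ 0.770.

0.770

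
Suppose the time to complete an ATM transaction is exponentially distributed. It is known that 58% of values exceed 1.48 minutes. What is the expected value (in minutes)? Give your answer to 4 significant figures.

e^(−λ·1.48) = 0.58 ⇒ λ = −ln(0.58)/1.48 = 0.368059.
Mean = 1/λ = 2.71696 minutes.

2.717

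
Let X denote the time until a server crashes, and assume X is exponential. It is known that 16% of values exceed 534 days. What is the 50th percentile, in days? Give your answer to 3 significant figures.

202

e^(−λ·534) = 0.16 ⇒ λ = −ln(0.16)/534 = 0.0034318.
50th percentile: 1 − e^(−λt) = 0.5, t = −ln(0.5)/λ = 201.978 days.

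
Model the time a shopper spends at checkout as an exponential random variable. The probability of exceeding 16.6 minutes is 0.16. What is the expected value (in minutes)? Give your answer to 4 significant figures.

e^(−λ·16.6) = 0.16 ⇒ λ = −ln(0.16)/16.6 = 0.110396.
Mean = 1/λ = 9.05826 minutes.

9.058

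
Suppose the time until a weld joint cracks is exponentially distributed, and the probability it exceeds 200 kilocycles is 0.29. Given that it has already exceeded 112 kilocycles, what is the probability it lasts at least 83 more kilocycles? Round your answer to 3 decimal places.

0.598

From e^(−λ·200) = 0.29, λ = −ln(0.29)/200 = 0.00618937.
Memoryless: P(X > 112+83 | X > 112) = P(X > 83) = e^(−0.00618937·83) ≈ 0.598.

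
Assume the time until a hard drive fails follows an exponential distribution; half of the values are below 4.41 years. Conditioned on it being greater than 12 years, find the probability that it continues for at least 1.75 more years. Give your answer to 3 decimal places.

For an exponential, median = ln(2)/λ, so λ = ln 2 / 4.41 = 0.157176 per year.
The exponential is memoryless, so the remaining time is again Exp(λ): the condition X > 12 is irrelevant.
P(X > 1.75) = e^(−0.27506) ≈ 0.760.

0.760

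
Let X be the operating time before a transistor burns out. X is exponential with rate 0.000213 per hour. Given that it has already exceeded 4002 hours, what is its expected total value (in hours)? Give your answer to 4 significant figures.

8697

By memorylessness, E[X | X > 4002] = 4002 + 1/λ = 4002 + 4694.84 = 8696.84 hours.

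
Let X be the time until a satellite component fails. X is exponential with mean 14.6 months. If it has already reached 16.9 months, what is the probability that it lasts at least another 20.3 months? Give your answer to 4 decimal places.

0.2490

The rate is λ = 1/14.6 = 0.0684932 per month.
The exponential is memoryless, so the remaining time is again Exp(λ): the condition X > 16.9 is irrelevant.
P(X > 20.3) = e^(−1.3904) ≈ 0.2490.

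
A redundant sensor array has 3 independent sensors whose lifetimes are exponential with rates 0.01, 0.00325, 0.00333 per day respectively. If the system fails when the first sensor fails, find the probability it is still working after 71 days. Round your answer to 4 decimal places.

The time to first failure is exponential with rate Σλ = 0.01 + 0.00325 + 0.00333 = 0.01658.
P(min > 71) = e^(−0.01658·71) = e^(−1.1772) ≈ 0.3081.

0.3081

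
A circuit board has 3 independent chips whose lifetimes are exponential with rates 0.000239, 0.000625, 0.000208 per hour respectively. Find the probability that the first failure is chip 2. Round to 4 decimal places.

The time to first failure is exponential with rate Σλ = 0.000239 + 0.000625 + 0.000208 = 0.001072.
P(chip 2 first) = λ_2/Σλ = 0.000625/0.001072 ≈ 0.5830.

0.5830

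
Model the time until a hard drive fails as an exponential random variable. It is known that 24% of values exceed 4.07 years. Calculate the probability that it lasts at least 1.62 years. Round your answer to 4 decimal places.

e^(−λ·4.07) = 0.24 ⇒ λ = −ln(0.24)/4.07 = 0.350643.
P(X > 1.62) = e^(−0.350643·1.62) = e^(−0.56804) ≈ 0.5666.

0.5666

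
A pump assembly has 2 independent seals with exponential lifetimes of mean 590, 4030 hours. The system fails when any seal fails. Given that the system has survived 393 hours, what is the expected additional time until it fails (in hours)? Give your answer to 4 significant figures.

514.7

First-failure rate Σλ = 1/590 + 1/4030 = 0.00194305.
By memorylessness the expected residual is 1/Σλ = 514.654 hours, regardless of the 393 already elapsed.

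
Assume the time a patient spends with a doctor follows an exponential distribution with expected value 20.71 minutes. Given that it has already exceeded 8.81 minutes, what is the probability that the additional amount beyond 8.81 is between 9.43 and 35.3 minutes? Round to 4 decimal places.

The rate is λ = 1/20.71 = 0.0482859 per minute.
Memoryless: the residual past 8.81 is again Exp(λ).
P(9.43 < residual < 35.3) = e^(−λ·9.43) − e^(−λ·35.3) = 0.63424 − 0.18187 ≈ 0.4524.

0.4524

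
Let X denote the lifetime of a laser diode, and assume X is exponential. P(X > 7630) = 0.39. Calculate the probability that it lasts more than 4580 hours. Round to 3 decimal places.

e^(−λ·7630) = 0.39 ⇒ λ = −ln(0.39)/7630 = 0.000123409.
P(X > 4580) = e^(−0.000123409·4580) = e^(−0.56521) ≈ 0.568.

0.568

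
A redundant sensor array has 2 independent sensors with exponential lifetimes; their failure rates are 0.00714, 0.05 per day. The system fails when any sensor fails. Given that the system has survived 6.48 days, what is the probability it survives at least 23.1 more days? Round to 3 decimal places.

Time to first failure ~ Exp(Σλ) with Σλ = 0.05714.
By memorylessness, P(T > 6.48+23.1 | T > 6.48) = P(T > 23.1) = e^(−0.05714·23.1) ≈ 0.267.

0.267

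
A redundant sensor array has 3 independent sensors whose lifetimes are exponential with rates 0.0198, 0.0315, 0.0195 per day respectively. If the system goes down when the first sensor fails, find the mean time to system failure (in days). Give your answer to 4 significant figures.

14.12

The time to first failure is exponential with rate Σλ = 0.0198 + 0.0315 + 0.0195 = 0.0708.
E[min] = 1/Σλ = 1/0.0708 = 14.1243 days.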